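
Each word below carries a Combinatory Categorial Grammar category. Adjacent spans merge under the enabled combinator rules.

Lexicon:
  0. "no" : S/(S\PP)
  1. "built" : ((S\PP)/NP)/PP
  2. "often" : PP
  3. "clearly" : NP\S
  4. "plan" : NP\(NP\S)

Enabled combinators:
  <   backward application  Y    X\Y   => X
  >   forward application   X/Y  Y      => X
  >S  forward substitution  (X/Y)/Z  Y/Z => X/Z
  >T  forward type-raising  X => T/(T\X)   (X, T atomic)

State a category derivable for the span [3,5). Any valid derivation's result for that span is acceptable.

NP

[0,5] S   >
  [0,1] "no" : S/(S\PP)
  [1,5] S\PP   >
    [1,3] (S\PP)/NP   >
      [1,2] "built" : ((S\PP)/NP)/PP
      [2,3] "often" : PP
    [3,5] NP   <
      [3,4] "clearly" : NP\S
      [4,5] "plan" : NP\(NP\S)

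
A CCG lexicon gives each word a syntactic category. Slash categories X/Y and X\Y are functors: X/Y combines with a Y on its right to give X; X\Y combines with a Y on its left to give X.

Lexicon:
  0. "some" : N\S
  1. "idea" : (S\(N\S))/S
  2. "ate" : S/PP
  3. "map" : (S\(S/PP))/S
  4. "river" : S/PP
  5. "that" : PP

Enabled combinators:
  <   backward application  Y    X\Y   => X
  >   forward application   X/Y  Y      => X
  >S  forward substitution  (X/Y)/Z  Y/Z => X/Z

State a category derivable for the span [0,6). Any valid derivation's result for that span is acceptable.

S

[0,6] S   <
  [0,1] "some" : N\S
  [1,6] S\(N\S)   >
    [1,2] "idea" : (S\(N\S))/S
    [2,6] S   <
      [2,3] "ate" : S/PP
      [3,6] S\(S/PP)   >
        [3,4] "map" : (S\(S/PP))/S
        [4,6] S   >
          [4,5] "river" : S/PP
          [5,6] "that" : PP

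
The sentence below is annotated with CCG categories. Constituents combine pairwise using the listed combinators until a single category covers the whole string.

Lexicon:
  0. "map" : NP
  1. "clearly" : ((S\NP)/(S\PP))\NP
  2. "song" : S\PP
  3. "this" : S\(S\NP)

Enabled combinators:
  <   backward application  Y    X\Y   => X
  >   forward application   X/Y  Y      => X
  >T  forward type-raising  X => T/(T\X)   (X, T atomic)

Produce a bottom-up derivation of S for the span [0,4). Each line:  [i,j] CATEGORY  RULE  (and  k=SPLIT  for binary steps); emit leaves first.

[0,1] NP  lex  "map"
[1,2] ((S\NP)/(S\PP))\NP  lex  "clearly"
[0,2] (S\NP)/(S\PP)  <  k=1
[2,3] S\PP  lex  "song"
[0,3] S\NP  >  k=2
[3,4] S\(S\NP)  lex  "this"
[0,4] S  <  k=3

[0,4] S   <
  [0,3] S\NP   >
    [0,2] (S\NP)/(S\PP)   <
      [0,1] "map" : NP
      [1,2] "clearly" : ((S\NP)/(S\PP))\NP
    [2,3] "song" : S\PP
  [3,4] "this" : S\(S\NP)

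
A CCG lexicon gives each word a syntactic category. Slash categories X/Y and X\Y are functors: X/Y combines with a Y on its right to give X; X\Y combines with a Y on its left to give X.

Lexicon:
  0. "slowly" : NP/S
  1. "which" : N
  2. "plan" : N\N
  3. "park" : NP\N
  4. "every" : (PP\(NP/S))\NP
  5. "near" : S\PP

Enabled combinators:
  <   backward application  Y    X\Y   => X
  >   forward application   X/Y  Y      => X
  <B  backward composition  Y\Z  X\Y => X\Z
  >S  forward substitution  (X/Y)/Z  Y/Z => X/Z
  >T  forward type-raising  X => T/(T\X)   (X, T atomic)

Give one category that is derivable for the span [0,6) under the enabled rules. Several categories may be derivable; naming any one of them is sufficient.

[0,6] S   <
  [0,5] PP   <
    [0,1] "slowly" : NP/S
    [1,5] PP\(NP/S)   <
      [1,4] NP   <
        [1,2] "which" : N
        [2,4] NP\N   <B
          [2,3] "plan" : N\N
          [3,4] "park" : NP\N
      [4,5] "every" : (PP\(NP/S))\NP
  [5,6] "near" : S\PP

S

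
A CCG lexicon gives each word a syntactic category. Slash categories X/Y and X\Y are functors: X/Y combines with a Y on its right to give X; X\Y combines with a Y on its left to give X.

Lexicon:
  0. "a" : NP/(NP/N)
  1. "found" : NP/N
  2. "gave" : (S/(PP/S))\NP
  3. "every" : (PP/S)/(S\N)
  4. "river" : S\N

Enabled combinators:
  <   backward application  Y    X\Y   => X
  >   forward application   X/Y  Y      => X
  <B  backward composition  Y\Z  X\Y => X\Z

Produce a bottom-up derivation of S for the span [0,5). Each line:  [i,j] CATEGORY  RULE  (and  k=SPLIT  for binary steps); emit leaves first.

[0,1] NP/(NP/N)  lex  "a"
[1,2] NP/N  lex  "found"
[0,2] NP  >  k=1
[2,3] (S/(PP/S))\NP  lex  "gave"
[0,3] S/(PP/S)  <  k=2
[3,4] (PP/S)/(S\N)  lex  "every"
[4,5] S\N  lex  "river"
[3,5] PP/S  >  k=4
[0,5] S  >  k=3

[0,5] S   >
  [0,3] S/(PP/S)   <
    [0,2] NP   >
      [0,1] "a" : NP/(NP/N)
      [1,2] "found" : NP/N
    [2,3] "gave" : (S/(PP/S))\NP
  [3,5] PP/S   >
    [3,4] "every" : (PP/S)/(S\N)
    [4,5] "river" : S\N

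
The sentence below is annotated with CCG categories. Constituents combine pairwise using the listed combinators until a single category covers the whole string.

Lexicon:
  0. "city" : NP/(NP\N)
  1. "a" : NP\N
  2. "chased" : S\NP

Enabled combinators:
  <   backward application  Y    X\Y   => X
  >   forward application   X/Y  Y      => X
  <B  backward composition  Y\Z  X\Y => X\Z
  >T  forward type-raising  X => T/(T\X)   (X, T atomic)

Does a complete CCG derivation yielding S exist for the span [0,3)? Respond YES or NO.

[0,3] S   <
  [0,2] NP   >
    [0,1] "city" : NP/(NP\N)
    [1,2] "a" : NP\N
  [2,3] "chased" : S\NP

YES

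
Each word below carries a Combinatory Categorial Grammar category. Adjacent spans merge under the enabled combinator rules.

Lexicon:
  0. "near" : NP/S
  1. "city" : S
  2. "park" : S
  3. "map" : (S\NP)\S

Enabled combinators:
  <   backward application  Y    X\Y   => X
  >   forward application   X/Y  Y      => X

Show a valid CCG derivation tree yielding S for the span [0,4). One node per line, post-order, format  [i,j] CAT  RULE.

[0,1] NP/S  lex  "near"
[1,2] S  lex  "city"
[0,2] NP  >  k=1
[2,3] S  lex  "park"
[3,4] (S\NP)\S  lex  "map"
[2,4] S\NP  <  k=3
[0,4] S  <  k=2

[0,4] S   <
  [0,2] NP   >
    [0,1] "near" : NP/S
    [1,2] "city" : S
  [2,4] S\NP   <
    [2,3] "park" : S
    [3,4] "map" : (S\NP)\S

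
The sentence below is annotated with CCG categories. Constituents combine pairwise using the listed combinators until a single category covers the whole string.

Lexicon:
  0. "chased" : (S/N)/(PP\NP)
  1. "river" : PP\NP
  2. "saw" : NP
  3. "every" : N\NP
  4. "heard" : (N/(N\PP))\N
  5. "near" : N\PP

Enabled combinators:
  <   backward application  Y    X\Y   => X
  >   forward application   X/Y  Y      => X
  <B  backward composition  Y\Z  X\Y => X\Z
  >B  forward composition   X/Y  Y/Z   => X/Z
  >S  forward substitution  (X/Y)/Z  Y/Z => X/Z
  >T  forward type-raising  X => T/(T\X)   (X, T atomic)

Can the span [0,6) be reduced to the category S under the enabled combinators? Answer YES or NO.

YES

[0,6] S   >
  [0,2] S/N   >
    [0,1] "chased" : (S/N)/(PP\NP)
    [1,2] "river" : PP\NP
  [2,6] N   >
    [2,5] N/(N\PP)   <
      [2,4] N   <
        [2,3] "saw" : NP
        [3,4] "every" : N\NP
      [4,5] "heard" : (N/(N\PP))\N
    [5,6] "near" : N\PP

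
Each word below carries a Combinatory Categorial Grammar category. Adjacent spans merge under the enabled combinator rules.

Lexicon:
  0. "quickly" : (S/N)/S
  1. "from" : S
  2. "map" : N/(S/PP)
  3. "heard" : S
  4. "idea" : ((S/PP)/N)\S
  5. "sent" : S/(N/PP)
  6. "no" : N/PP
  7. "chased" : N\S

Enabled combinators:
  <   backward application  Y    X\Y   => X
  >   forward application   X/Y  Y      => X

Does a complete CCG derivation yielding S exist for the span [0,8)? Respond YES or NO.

[0,8] S   >
  [0,2] S/N   >
    [0,1] "quickly" : (S/N)/S
    [1,2] "from" : S
  [2,8] N   >
    [2,3] "map" : N/(S/PP)
    [3,8] S/PP   >
      [3,5] (S/PP)/N   <
        [3,4] "heard" : S
        [4,5] "idea" : ((S/PP)/N)\S
      [5,8] N   <
        [5,7] S   >
          [5,6] "sent" : S/(N/PP)
          [6,7] "no" : N/PP
        [7,8] "chased" : N\S

YES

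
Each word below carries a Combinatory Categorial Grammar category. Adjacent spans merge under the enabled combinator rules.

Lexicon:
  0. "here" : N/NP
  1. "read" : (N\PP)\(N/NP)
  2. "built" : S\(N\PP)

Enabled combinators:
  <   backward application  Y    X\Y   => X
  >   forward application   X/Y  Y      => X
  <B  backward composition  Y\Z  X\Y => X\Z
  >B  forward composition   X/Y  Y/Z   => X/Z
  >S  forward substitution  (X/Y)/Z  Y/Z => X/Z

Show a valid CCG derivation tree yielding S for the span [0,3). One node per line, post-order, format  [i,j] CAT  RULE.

[0,1] N/NP  lex  "here"
[1,2] (N\PP)\(N/NP)  lex  "read"
[0,2] N\PP  <  k=1
[2,3] S\(N\PP)  lex  "built"
[0,3] S  <  k=2

[0,3] S   <
  [0,2] N\PP   <
    [0,1] "here" : N/NP
    [1,2] "read" : (N\PP)\(N/NP)
  [2,3] "built" : S\(N\PP)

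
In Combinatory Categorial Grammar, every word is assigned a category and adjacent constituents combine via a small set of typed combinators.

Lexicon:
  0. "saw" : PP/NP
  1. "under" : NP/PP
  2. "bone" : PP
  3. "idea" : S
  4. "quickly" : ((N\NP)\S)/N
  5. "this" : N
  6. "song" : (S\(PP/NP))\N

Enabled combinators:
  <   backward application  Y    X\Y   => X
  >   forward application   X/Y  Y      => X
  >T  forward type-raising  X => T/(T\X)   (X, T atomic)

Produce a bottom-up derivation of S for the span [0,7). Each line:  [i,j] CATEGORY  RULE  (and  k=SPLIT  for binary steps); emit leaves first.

[0,7] S   <
  [0,1] "saw" : PP/NP
  [1,7] S\(PP/NP)   <
    [1,6] N   <
      [1,3] NP   >
        [1,2] "under" : NP/PP
        [2,3] "bone" : PP
      [3,6] N\NP   <
        [3,4] "idea" : S
        [4,6] (N\NP)\S   >
          [4,5] "quickly" : ((N\NP)\S)/N
          [5,6] "this" : N
    [6,7] "song" : (S\(PP/NP))\N

[0,1] PP/NP  lex  "saw"
[1,2] NP/PP  lex  "under"
[2,3] PP  lex  "bone"
[1,3] NP  >  k=2
[3,4] S  lex  "idea"
[4,5] ((N\NP)\S)/N  lex  "quickly"
[5,6] N  lex  "this"
[4,6] (N\NP)\S  >  k=5
[3,6] N\NP  <  k=4
[1,6] N  <  k=3
[6,7] (S\(PP/NP))\N  lex  "song"
[1,7] S\(PP/NP)  <  k=6
[0,7] S  <  k=1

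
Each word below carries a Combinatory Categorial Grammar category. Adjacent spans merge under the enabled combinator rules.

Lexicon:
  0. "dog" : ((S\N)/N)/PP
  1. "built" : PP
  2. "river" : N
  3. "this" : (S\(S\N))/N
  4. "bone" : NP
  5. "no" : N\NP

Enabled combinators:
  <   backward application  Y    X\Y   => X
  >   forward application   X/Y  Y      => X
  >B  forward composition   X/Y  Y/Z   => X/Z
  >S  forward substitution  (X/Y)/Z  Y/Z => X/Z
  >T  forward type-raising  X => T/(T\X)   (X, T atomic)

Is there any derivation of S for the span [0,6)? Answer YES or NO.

YES

[0,6] S   <
  [0,3] S\N   >
    [0,2] (S\N)/N   >
      [0,1] "dog" : ((S\N)/N)/PP
      [1,2] "built" : PP
    [2,3] "river" : N
  [3,6] S\(S\N)   >
    [3,4] "this" : (S\(S\N))/N
    [4,6] N   <
      [4,5] "bone" : NP
      [5,6] "no" : N\NP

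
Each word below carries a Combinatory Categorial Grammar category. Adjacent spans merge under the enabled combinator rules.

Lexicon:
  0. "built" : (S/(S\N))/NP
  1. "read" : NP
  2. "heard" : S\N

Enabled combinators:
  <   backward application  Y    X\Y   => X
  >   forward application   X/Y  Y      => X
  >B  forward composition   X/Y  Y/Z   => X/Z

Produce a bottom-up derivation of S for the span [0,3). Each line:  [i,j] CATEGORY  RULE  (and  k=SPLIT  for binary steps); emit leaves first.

[0,3] S   >
  [0,2] S/(S\N)   >
    [0,1] "built" : (S/(S\N))/NP
    [1,2] "read" : NP
  [2,3] "heard" : S\N

[0,1] (S/(S\N))/NP  lex  "built"
[1,2] NP  lex  "read"
[0,2] S/(S\N)  >  k=1
[2,3] S\N  lex  "heard"
[0,3] S  >  k=2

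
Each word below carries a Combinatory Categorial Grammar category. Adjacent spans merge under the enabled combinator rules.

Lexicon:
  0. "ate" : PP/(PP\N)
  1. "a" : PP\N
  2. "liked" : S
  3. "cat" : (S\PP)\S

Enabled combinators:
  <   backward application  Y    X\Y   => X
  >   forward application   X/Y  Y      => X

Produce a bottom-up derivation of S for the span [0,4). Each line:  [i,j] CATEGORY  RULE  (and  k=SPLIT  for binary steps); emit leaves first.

[0,1] PP/(PP\N)  lex  "ate"
[1,2] PP\N  lex  "a"
[0,2] PP  >  k=1
[2,3] S  lex  "liked"
[3,4] (S\PP)\S  lex  "cat"
[2,4] S\PP  <  k=3
[0,4] S  <  k=2

[0,4] S   <
  [0,2] PP   >
    [0,1] "ate" : PP/(PP\N)
    [1,2] "a" : PP\N
  [2,4] S\PP   <
    [2,3] "liked" : S
    [3,4] "cat" : (S\PP)\S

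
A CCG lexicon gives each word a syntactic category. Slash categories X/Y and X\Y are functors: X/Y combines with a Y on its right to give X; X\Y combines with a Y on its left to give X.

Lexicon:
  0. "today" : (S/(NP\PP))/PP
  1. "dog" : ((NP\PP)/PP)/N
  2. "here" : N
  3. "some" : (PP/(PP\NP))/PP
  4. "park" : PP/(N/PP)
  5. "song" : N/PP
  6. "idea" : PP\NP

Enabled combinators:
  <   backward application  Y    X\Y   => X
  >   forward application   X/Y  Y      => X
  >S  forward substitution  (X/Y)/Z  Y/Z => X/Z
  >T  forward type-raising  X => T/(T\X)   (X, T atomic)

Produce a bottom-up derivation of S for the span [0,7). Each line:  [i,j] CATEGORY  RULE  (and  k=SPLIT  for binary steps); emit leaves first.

[0,1] (S/(NP\PP))/PP  lex  "today"
[1,2] ((NP\PP)/PP)/N  lex  "dog"
[2,3] N  lex  "here"
[1,3] (NP\PP)/PP  >  k=2
[0,3] S/PP  >S  k=1
[3,4] (PP/(PP\NP))/PP  lex  "some"
[4,5] PP/(N/PP)  lex  "park"
[5,6] N/PP  lex  "song"
[4,6] PP  >  k=5
[3,6] PP/(PP\NP)  >  k=4
[6,7] PP\NP  lex  "idea"
[3,7] PP  >  k=6
[0,7] S  >  k=3

[0,7] S   >
  [0,3] S/PP   >S
    [0,1] "today" : (S/(NP\PP))/PP
    [1,3] (NP\PP)/PP   >
      [1,2] "dog" : ((NP\PP)/PP)/N
      [2,3] "here" : N
  [3,7] PP   >
    [3,6] PP/(PP\NP)   >
      [3,4] "some" : (PP/(PP\NP))/PP
      [4,6] PP   >
        [4,5] "park" : PP/(N/PP)
        [5,6] "song" : N/PP
    [6,7] "idea" : PP\NP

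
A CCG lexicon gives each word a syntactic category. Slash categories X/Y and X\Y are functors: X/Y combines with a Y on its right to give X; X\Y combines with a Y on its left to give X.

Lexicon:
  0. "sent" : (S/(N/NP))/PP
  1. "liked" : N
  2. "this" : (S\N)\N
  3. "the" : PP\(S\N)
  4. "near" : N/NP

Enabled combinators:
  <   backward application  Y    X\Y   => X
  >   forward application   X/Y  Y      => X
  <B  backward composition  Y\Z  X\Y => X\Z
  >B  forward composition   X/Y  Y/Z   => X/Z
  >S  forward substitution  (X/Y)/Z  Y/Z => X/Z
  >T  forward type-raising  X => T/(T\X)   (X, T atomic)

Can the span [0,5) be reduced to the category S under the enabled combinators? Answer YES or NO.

YES

[0,5] S   >
  [0,4] S/(N/NP)   >
    [0,1] "sent" : (S/(N/NP))/PP
    [1,4] PP   <
      [1,2] "liked" : N
      [2,4] PP\N   <B
        [2,3] "this" : (S\N)\N
        [3,4] "the" : PP\(S\N)
  [4,5] "near" : N/NP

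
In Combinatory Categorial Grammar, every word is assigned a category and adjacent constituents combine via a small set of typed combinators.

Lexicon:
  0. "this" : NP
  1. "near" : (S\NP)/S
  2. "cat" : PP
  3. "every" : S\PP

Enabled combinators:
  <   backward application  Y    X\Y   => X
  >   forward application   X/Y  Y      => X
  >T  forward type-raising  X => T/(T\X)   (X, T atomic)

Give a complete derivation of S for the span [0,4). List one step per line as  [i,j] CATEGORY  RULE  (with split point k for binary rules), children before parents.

[0,4] S   >
  [0,1] S/(S\NP)   >T
    [0,1] "this" : NP
  [1,4] S\NP   >
    [1,2] "near" : (S\NP)/S
    [2,4] S   <
      [2,3] "cat" : PP
      [3,4] "every" : S\PP

[0,1] NP  lex  "this"
[0,1] S/(S\NP)  >T
[1,2] (S\NP)/S  lex  "near"
[2,3] PP  lex  "cat"
[3,4] S\PP  lex  "every"
[2,4] S  <  k=3
[1,4] S\NP  >  k=2
[0,4] S  >  k=1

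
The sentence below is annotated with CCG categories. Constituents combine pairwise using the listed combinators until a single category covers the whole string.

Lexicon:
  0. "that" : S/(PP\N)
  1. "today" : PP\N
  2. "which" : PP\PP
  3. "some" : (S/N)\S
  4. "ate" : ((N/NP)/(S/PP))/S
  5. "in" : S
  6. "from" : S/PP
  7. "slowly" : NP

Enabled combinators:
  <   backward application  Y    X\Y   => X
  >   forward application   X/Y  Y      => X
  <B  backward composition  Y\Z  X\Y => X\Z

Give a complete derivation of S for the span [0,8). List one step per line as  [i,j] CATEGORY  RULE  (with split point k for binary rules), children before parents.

[0,8] S   >
  [0,4] S/N   <
    [0,3] S   >
      [0,1] "that" : S/(PP\N)
      [1,3] PP\N   <B
        [1,2] "today" : PP\N
        [2,3] "which" : PP\PP
    [3,4] "some" : (S/N)\S
  [4,8] N   >
    [4,7] N/NP   >
      [4,6] (N/NP)/(S/PP)   >
        [4,5] "ate" : ((N/NP)/(S/PP))/S
        [5,6] "in" : S
      [6,7] "from" : S/PP
    [7,8] "slowly" : NP

[0,1] S/(PP\N)  lex  "that"
[1,2] PP\N  lex  "today"
[2,3] PP\PP  lex  "which"
[1,3] PP\N  <B  k=2
[0,3] S  >  k=1
[3,4] (S/N)\S  lex  "some"
[0,4] S/N  <  k=3
[4,5] ((N/NP)/(S/PP))/S  lex  "ate"
[5,6] S  lex  "in"
[4,6] (N/NP)/(S/PP)  >  k=5
[6,7] S/PP  lex  "from"
[4,7] N/NP  >  k=6
[7,8] NP  lex  "slowly"
[4,8] N  >  k=7
[0,8] S  >  k=4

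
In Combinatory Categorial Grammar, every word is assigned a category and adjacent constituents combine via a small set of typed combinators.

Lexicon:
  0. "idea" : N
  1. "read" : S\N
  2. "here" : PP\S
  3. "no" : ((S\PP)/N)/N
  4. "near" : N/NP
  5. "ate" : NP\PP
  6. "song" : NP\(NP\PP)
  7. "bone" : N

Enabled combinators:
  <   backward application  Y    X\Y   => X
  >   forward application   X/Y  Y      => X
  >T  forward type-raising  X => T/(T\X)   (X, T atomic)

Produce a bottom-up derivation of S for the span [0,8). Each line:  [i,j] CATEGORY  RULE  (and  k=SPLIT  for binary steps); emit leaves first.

[0,1] N  lex  "idea"
[0,1] S/(S\N)  >T
[1,2] S\N  lex  "read"
[0,2] S  >  k=1
[2,3] PP\S  lex  "here"
[0,3] PP  <  k=2
[3,4] ((S\PP)/N)/N  lex  "no"
[4,5] N/NP  lex  "near"
[5,6] NP\PP  lex  "ate"
[6,7] NP\(NP\PP)  lex  "song"
[5,7] NP  <  k=6
[4,7] N  >  k=5
[3,7] (S\PP)/N  >  k=4
[7,8] N  lex  "bone"
[3,8] S\PP  >  k=7
[0,8] S  <  k=3

[0,8] S   <
  [0,3] PP   <
    [0,2] S   >
      [0,1] S/(S\N)   >T
        [0,1] "idea" : N
      [1,2] "read" : S\N
    [2,3] "here" : PP\S
  [3,8] S\PP   >
    [3,7] (S\PP)/N   >
      [3,4] "no" : ((S\PP)/N)/N
      [4,7] N   >
        [4,5] "near" : N/NP
        [5,7] NP   <
          [5,6] "ate" : NP\PP
          [6,7] "song" : NP\(NP\PP)
    [7,8] "bone" : N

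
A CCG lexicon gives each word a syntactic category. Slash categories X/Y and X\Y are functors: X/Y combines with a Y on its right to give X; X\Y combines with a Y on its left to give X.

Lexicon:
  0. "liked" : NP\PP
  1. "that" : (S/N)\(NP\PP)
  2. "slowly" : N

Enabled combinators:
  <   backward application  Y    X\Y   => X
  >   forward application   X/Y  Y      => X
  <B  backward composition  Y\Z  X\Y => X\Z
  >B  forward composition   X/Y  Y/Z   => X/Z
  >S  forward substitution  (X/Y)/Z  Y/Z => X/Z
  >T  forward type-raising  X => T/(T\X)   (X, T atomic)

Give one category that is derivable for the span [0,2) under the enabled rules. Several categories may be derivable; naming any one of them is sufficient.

[0,3] S   >
  [0,2] S/N   <
    [0,1] "liked" : NP\PP
    [1,2] "that" : (S/N)\(NP\PP)
  [2,3] "slowly" : N

S/N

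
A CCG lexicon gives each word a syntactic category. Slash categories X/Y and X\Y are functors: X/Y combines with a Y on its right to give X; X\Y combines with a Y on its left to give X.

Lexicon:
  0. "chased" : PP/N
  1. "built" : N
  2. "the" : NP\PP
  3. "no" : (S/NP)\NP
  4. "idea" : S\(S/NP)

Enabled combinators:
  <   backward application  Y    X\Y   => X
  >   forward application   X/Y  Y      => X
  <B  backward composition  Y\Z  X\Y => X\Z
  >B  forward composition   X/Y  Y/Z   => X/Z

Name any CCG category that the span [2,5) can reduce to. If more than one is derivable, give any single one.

S\PP

[0,5] S   <
  [0,2] PP   >
    [0,1] "chased" : PP/N
    [1,2] "built" : N
  [2,5] S\PP   <B
    [2,3] "the" : NP\PP
    [3,5] S\NP   <B
      [3,4] "no" : (S/NP)\NP
      [4,5] "idea" : S\(S/NP)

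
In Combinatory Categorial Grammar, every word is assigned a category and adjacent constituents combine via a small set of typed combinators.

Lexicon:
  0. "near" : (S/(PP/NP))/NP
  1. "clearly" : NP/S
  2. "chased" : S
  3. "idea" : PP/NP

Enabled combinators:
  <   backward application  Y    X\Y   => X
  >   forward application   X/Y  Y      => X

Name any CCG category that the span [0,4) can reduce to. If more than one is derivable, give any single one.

[0,4] S   >
  [0,3] S/(PP/NP)   >
    [0,1] "near" : (S/(PP/NP))/NP
    [1,3] NP   >
      [1,2] "clearly" : NP/S
      [2,3] "chased" : S
  [3,4] "idea" : PP/NP

S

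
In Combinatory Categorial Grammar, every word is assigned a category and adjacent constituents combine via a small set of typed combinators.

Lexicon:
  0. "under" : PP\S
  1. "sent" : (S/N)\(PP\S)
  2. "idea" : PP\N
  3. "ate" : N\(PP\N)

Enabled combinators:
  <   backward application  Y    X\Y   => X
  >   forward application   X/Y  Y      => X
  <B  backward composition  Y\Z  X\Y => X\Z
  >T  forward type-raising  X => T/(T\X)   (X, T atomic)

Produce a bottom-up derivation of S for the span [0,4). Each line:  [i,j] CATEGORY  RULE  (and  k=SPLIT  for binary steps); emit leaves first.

[0,4] S   >
  [0,2] S/N   <
    [0,1] "under" : PP\S
    [1,2] "sent" : (S/N)\(PP\S)
  [2,4] N   <
    [2,3] "idea" : PP\N
    [3,4] "ate" : N\(PP\N)

[0,1] PP\S  lex  "under"
[1,2] (S/N)\(PP\S)  lex  "sent"
[0,2] S/N  <  k=1
[2,3] PP\N  lex  "idea"
[3,4] N\(PP\N)  lex  "ate"
[2,4] N  <  k=3
[0,4] S  >  k=2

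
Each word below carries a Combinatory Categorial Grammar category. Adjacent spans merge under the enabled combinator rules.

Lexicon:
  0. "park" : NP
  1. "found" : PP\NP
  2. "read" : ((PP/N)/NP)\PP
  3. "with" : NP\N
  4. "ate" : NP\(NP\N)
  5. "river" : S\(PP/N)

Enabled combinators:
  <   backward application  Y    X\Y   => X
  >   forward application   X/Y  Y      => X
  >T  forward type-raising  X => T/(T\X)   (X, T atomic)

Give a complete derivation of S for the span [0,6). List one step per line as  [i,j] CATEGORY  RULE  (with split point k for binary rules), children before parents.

[0,6] S   <
  [0,5] PP/N   >
    [0,3] (PP/N)/NP   <
      [0,2] PP   >
        [0,1] PP/(PP\NP)   >T
          [0,1] "park" : NP
        [1,2] "found" : PP\NP
      [2,3] "read" : ((PP/N)/NP)\PP
    [3,5] NP   <
      [3,4] "with" : NP\N
      [4,5] "ate" : NP\(NP\N)
  [5,6] "river" : S\(PP/N)

[0,1] NP  lex  "park"
[0,1] PP/(PP\NP)  >T
[1,2] PP\NP  lex  "found"
[0,2] PP  >  k=1
[2,3] ((PP/N)/NP)\PP  lex  "read"
[0,3] (PP/N)/NP  <  k=2
[3,4] NP\N  lex  "with"
[4,5] NP\(NP\N)  lex  "ate"
[3,5] NP  <  k=4
[0,5] PP/N  >  k=3
[5,6] S\(PP/N)  lex  "river"
[0,6] S  <  k=5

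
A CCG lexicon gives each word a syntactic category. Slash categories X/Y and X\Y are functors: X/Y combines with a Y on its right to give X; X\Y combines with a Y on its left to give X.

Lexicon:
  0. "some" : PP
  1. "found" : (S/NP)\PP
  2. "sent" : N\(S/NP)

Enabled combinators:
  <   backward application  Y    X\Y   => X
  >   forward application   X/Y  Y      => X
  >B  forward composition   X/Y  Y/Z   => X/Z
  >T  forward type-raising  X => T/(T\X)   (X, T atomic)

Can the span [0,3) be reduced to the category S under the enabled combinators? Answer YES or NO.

PP (S/NP)\PP N\(S/NP)
CKY chart[0,3] = {N, N/(N\N), NP/(NP\N), PP/(PP\N), S/(S\N)}; S ∉ chart

NO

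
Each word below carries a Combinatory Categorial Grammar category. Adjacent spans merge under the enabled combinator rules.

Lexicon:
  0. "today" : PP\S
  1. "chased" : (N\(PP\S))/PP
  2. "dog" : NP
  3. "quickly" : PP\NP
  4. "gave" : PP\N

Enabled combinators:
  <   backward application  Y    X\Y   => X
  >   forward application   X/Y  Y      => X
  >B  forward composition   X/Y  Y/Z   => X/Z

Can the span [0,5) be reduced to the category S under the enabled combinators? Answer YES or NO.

NO

PP\S (N\(PP\S))/PP NP PP\NP PP\N
CKY chart[0,5] = {PP}; S ∉ chart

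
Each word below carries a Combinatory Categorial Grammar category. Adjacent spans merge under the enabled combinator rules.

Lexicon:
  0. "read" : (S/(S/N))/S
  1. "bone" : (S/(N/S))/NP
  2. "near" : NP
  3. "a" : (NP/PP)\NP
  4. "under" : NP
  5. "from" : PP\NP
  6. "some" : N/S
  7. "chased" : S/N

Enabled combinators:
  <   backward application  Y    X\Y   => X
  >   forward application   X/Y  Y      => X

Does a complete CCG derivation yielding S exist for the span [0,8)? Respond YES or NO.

YES

[0,8] S   >
  [0,7] S/(S/N)   >
    [0,1] "read" : (S/(S/N))/S
    [1,7] S   >
      [1,6] S/(N/S)   >
        [1,2] "bone" : (S/(N/S))/NP
        [2,6] NP   >
          [2,4] NP/PP   <
            [2,3] "near" : NP
            [3,4] "a" : (NP/PP)\NP
          [4,6] PP   <
            [4,5] "under" : NP
            [5,6] "from" : PP\NP
      [6,7] "some" : N/S
  [7,8] "chased" : S/N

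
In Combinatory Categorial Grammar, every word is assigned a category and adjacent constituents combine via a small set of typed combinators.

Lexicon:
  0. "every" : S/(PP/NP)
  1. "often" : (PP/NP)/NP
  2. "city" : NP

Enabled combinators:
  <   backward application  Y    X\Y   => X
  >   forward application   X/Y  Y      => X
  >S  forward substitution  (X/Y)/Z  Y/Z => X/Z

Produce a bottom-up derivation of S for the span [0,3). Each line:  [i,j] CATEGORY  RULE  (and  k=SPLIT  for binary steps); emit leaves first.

[0,3] S   >
  [0,1] "every" : S/(PP/NP)
  [1,3] PP/NP   >
    [1,2] "often" : (PP/NP)/NP
    [2,3] "city" : NP

[0,1] S/(PP/NP)  lex  "every"
[1,2] (PP/NP)/NP  lex  "often"
[2,3] NP  lex  "city"
[1,3] PP/NP  >  k=2
[0,3] S  >  k=1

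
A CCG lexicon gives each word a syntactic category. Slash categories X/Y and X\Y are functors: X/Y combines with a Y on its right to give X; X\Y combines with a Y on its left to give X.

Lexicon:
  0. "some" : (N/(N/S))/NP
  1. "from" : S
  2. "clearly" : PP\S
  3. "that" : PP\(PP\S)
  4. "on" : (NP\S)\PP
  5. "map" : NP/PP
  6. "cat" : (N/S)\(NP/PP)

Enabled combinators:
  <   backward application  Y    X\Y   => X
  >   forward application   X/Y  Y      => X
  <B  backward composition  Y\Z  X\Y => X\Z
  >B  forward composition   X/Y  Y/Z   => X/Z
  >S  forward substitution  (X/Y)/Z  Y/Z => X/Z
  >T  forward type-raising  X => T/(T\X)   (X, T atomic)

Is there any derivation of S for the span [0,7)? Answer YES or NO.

NO

(N/(N/S))/NP S PP\S PP\(PP\S) (NP\S)\PP NP/PP (N/S)\(NP/PP)
CKY chart[0,7] = {N, N/(N\N), NP/(NP\N), PP/(PP\N), S/(S\N)}; S ∉ chart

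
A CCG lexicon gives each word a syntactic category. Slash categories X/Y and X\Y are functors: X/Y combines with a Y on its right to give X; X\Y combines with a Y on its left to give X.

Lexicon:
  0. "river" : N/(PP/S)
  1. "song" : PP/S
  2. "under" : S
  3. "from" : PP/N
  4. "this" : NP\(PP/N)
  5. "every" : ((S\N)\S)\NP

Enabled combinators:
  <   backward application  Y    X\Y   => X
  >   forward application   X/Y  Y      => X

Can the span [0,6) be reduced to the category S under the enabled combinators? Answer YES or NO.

YES

[0,6] S   <
  [0,2] N   >
    [0,1] "river" : N/(PP/S)
    [1,2] "song" : PP/S
  [2,6] S\N   <
    [2,3] "under" : S
    [3,6] (S\N)\S   <
      [3,5] NP   <
        [3,4] "from" : PP/N
        [4,5] "this" : NP\(PP/N)
      [5,6] "every" : ((S\N)\S)\NP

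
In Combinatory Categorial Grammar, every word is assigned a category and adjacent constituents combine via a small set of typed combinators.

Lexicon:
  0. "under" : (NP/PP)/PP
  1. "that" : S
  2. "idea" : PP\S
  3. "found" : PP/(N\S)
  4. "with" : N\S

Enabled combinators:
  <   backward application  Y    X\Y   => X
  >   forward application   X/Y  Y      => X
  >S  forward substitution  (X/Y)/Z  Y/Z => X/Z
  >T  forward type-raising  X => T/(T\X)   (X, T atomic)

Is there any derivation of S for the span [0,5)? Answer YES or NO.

(NP/PP)/PP S PP\S PP/(N\S) N\S
CKY chart[0,5] = {N/(N\NP), NP, NP/(NP\NP), PP/(PP\NP), S/(S\NP)}; S ∉ chart

NO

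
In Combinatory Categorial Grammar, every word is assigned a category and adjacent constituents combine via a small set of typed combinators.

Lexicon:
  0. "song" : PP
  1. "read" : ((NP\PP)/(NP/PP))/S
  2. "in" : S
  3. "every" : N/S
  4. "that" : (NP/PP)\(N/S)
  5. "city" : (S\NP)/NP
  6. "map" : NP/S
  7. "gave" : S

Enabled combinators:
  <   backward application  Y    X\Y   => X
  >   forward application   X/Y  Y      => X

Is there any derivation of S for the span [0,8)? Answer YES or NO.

YES

[0,8] S   <
  [0,5] NP   <
    [0,1] "song" : PP
    [1,5] NP\PP   >
      [1,3] (NP\PP)/(NP/PP)   >
        [1,2] "read" : ((NP\PP)/(NP/PP))/S
        [2,3] "in" : S
      [3,5] NP/PP   <
        [3,4] "every" : N/S
        [4,5] "that" : (NP/PP)\(N/S)
  [5,8] S\NP   >
    [5,6] "city" : (S\NP)/NP
    [6,8] NP   >
      [6,7] "map" : NP/S
      [7,8] "gave" : S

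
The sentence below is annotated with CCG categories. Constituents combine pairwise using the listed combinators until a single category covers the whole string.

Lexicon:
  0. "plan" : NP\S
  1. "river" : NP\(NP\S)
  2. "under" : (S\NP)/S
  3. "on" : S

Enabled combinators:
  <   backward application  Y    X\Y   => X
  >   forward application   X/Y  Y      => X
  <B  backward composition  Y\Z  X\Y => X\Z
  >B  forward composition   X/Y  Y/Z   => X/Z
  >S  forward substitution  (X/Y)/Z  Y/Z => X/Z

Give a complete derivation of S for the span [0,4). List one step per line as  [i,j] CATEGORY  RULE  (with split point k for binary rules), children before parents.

[0,4] S   <
  [0,2] NP   <
    [0,1] "plan" : NP\S
    [1,2] "river" : NP\(NP\S)
  [2,4] S\NP   >
    [2,3] "under" : (S\NP)/S
    [3,4] "on" : S

[0,1] NP\S  lex  "plan"
[1,2] NP\(NP\S)  lex  "river"
[0,2] NP  <  k=1
[2,3] (S\NP)/S  lex  "under"
[3,4] S  lex  "on"
[2,4] S\NP  >  k=3
[0,4] S  <  k=2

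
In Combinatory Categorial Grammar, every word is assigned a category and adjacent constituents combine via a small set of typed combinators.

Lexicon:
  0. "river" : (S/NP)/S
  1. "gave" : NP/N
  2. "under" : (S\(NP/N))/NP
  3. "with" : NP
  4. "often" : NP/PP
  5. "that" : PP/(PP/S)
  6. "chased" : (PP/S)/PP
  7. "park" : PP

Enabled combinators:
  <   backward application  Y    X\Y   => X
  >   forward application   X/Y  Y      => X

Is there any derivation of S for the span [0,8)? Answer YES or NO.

YES

[0,8] S   >
  [0,4] S/NP   >
    [0,1] "river" : (S/NP)/S
    [1,4] S   <
      [1,2] "gave" : NP/N
      [2,4] S\(NP/N)   >
        [2,3] "under" : (S\(NP/N))/NP
        [3,4] "with" : NP
  [4,8] NP   >
    [4,5] "often" : NP/PP
    [5,8] PP   >
      [5,6] "that" : PP/(PP/S)
      [6,8] PP/S   >
        [6,7] "chased" : (PP/S)/PP
        [7,8] "park" : PP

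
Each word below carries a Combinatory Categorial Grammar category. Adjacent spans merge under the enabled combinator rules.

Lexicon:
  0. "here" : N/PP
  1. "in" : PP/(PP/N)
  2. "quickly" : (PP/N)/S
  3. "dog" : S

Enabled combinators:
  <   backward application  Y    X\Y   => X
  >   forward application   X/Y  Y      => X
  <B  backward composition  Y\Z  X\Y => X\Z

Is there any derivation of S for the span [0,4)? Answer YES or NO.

NO

N/PP PP/(PP/N) (PP/N)/S S
CKY chart[0,4] = {N}; S ∉ chart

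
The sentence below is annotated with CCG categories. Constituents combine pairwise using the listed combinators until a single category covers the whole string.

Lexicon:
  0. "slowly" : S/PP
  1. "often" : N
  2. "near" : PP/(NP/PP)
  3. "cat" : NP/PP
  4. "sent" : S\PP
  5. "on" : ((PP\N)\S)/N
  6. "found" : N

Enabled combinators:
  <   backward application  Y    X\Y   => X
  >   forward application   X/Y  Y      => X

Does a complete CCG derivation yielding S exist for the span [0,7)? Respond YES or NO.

[0,7] S   >
  [0,1] "slowly" : S/PP
  [1,7] PP   <
    [1,2] "often" : N
    [2,7] PP\N   <
      [2,5] S   <
        [2,4] PP   >
          [2,3] "near" : PP/(NP/PP)
          [3,4] "cat" : NP/PP
        [4,5] "sent" : S\PP
      [5,7] (PP\N)\S   >
        [5,6] "on" : ((PP\N)\S)/N
        [6,7] "found" : N

YES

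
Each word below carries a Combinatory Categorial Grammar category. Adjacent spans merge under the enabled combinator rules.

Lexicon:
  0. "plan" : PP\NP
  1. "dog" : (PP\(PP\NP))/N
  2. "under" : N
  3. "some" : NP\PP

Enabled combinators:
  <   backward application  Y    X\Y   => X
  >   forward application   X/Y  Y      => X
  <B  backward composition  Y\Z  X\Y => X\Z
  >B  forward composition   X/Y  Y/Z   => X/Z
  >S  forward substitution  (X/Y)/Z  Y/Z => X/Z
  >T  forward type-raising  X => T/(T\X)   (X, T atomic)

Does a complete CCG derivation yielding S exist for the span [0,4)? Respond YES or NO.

NO

PP\NP (PP\(PP\NP))/N N NP\PP
CKY chart[0,4] = {N/(N\NP), NP, NP/(NP\NP), PP/(PP\NP), S/(S\NP)}; S ∉ chart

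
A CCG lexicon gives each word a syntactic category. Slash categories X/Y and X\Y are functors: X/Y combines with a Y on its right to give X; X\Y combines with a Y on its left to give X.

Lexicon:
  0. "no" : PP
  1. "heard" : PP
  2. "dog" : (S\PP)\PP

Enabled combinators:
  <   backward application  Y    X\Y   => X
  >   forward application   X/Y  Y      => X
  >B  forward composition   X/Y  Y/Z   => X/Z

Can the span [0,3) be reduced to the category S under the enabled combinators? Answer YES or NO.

YES

[0,3] S   <
  [0,1] "no" : PP
  [1,3] S\PP   <
    [1,2] "heard" : PP
    [2,3] "dog" : (S\PP)\PP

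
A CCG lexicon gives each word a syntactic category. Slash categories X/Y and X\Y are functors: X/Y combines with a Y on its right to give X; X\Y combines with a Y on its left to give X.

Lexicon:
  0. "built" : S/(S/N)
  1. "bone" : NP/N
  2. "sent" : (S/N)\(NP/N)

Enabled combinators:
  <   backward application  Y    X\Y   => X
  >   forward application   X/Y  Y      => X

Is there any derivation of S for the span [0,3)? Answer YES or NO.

[0,3] S   >
  [0,1] "built" : S/(S/N)
  [1,3] S/N   <
    [1,2] "bone" : NP/N
    [2,3] "sent" : (S/N)\(NP/N)

YES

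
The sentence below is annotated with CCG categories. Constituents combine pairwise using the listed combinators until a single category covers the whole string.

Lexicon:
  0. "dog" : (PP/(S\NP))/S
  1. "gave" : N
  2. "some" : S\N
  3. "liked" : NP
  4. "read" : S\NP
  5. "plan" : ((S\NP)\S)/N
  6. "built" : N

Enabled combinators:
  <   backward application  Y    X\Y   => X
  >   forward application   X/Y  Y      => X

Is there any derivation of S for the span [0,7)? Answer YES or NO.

(PP/(S\NP))/S N S\N NP S\NP ((S\NP)\S)/N N
CKY chart[0,7] = {PP}; S ∉ chart

NO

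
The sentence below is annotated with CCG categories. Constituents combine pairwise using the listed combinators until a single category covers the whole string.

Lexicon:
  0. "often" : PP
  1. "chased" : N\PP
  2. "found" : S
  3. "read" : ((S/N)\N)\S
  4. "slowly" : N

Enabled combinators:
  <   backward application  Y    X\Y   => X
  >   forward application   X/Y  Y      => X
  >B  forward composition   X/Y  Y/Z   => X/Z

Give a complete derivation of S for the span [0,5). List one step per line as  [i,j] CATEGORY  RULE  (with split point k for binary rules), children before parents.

[0,5] S   >
  [0,4] S/N   <
    [0,2] N   <
      [0,1] "often" : PP
      [1,2] "chased" : N\PP
    [2,4] (S/N)\N   <
      [2,3] "found" : S
      [3,4] "read" : ((S/N)\N)\S
  [4,5] "slowly" : N

[0,1] PP  lex  "often"
[1,2] N\PP  lex  "chased"
[0,2] N  <  k=1
[2,3] S  lex  "found"
[3,4] ((S/N)\N)\S  lex  "read"
[2,4] (S/N)\N  <  k=3
[0,4] S/N  <  k=2
[4,5] N  lex  "slowly"
[0,5] S  >  k=4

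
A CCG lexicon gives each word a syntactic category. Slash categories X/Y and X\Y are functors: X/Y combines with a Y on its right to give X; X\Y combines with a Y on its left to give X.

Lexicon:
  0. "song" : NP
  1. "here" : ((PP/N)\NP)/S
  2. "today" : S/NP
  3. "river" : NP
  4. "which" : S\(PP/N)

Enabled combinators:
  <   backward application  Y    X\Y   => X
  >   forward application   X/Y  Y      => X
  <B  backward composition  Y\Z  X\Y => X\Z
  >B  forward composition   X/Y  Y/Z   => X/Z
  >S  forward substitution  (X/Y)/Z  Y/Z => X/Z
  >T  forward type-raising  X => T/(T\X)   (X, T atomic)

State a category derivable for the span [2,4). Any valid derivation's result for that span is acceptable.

S

[0,5] S   <
  [0,4] PP/N   <
    [0,1] "song" : NP
    [1,4] (PP/N)\NP   >
      [1,2] "here" : ((PP/N)\NP)/S
      [2,4] S   >
        [2,3] "today" : S/NP
        [3,4] "river" : NP
  [4,5] "which" : S\(PP/N)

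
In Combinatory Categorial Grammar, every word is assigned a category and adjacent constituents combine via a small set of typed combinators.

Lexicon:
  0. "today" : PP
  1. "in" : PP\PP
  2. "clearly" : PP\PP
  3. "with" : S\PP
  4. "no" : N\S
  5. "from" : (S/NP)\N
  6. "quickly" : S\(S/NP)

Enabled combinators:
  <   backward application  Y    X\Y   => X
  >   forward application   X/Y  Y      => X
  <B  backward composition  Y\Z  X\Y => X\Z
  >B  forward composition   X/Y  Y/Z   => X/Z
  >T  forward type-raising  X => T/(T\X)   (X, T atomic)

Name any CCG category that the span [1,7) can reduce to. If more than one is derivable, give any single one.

S\PP

[0,7] S   <
  [0,1] "today" : PP
  [1,7] S\PP   <B
    [1,5] N\PP   <B
      [1,3] PP\PP   <B
        [1,2] "in" : PP\PP
        [2,3] "clearly" : PP\PP
      [3,5] N\PP   <B
        [3,4] "with" : S\PP
        [4,5] "no" : N\S
    [5,7] S\N   <B
      [5,6] "from" : (S/NP)\N
      [6,7] "quickly" : S\(S/NP)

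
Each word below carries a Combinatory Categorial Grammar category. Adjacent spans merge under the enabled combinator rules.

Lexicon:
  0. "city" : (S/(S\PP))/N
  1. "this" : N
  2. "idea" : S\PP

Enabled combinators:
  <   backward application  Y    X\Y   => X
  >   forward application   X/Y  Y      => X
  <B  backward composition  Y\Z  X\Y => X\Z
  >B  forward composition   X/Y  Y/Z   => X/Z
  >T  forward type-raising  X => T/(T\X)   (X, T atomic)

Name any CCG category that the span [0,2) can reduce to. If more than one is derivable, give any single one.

[0,3] S   >
  [0,2] S/(S\PP)   >
    [0,1] "city" : (S/(S\PP))/N
    [1,2] "this" : N
  [2,3] "idea" : S\PP

S/(S\PP)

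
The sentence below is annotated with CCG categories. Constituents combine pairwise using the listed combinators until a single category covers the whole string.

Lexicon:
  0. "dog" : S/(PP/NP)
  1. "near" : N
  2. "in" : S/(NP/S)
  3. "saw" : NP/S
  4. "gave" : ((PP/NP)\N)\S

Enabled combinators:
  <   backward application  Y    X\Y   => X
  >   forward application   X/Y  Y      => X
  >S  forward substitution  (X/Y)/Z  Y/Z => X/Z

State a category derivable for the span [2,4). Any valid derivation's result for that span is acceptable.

S

[0,5] S   >
  [0,1] "dog" : S/(PP/NP)
  [1,5] PP/NP   <
    [1,2] "near" : N
    [2,5] (PP/NP)\N   <
      [2,4] S   >
        [2,3] "in" : S/(NP/S)
        [3,4] "saw" : NP/S
      [4,5] "gave" : ((PP/NP)\N)\S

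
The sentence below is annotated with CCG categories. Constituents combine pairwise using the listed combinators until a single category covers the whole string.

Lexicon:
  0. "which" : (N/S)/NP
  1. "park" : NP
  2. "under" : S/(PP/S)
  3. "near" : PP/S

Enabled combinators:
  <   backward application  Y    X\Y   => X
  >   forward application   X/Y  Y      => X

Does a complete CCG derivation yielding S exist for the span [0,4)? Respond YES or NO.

NO

(N/S)/NP NP S/(PP/S) PP/S
CKY chart[0,4] = {N}; S ∉ chart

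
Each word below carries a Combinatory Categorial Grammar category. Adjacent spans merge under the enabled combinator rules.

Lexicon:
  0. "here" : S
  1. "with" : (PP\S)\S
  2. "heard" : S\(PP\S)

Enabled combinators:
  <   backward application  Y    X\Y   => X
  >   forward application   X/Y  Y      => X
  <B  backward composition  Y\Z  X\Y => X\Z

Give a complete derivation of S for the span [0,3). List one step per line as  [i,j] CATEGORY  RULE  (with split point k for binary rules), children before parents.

[0,1] S  lex  "here"
[1,2] (PP\S)\S  lex  "with"
[0,2] PP\S  <  k=1
[2,3] S\(PP\S)  lex  "heard"
[0,3] S  <  k=2

[0,3] S   <
  [0,2] PP\S   <
    [0,1] "here" : S
    [1,2] "with" : (PP\S)\S
  [2,3] "heard" : S\(PP\S)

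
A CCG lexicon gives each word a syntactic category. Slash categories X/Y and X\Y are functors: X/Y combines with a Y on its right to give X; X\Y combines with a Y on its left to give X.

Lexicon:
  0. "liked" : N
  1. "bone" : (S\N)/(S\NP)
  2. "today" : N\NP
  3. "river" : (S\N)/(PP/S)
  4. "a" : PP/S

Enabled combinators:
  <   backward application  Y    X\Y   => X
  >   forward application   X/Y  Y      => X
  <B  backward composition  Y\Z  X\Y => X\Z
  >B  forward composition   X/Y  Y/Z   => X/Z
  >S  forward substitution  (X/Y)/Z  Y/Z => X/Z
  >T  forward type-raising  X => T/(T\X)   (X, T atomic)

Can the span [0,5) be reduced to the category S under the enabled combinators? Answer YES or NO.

YES

[0,5] S   >
  [0,1] S/(S\N)   >T
    [0,1] "liked" : N
  [1,5] S\N   >
    [1,2] "bone" : (S\N)/(S\NP)
    [2,5] S\NP   <B
      [2,3] "today" : N\NP
      [3,5] S\N   >
        [3,4] "river" : (S\N)/(PP/S)
        [4,5] "a" : PP/S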